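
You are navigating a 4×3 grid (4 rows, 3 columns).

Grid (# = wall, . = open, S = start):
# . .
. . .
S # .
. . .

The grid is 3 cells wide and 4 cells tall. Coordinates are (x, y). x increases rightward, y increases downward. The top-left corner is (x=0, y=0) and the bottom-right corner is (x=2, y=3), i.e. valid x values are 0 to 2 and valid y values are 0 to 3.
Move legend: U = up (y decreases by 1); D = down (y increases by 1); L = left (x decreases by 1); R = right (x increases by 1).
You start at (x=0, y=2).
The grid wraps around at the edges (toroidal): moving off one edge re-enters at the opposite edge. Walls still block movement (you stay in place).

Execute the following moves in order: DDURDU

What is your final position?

Answer: Final position: (x=0, y=2)

Derivation:
Start: (x=0, y=2)
  D (down): (x=0, y=2) -> (x=0, y=3)
  D (down): blocked, stay at (x=0, y=3)
  U (up): (x=0, y=3) -> (x=0, y=2)
  R (right): blocked, stay at (x=0, y=2)
  D (down): (x=0, y=2) -> (x=0, y=3)
  U (up): (x=0, y=3) -> (x=0, y=2)
Final: (x=0, y=2)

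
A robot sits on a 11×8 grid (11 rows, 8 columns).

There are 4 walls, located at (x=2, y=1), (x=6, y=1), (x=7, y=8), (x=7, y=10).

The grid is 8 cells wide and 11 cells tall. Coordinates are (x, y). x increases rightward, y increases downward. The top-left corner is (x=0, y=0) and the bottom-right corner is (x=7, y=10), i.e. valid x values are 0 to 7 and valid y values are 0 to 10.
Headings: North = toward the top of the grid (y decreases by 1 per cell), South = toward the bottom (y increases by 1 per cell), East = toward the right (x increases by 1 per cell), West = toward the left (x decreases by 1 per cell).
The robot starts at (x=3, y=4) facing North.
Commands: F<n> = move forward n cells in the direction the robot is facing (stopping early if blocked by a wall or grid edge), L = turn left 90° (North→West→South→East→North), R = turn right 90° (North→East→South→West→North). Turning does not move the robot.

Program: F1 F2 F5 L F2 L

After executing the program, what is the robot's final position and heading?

Start: (x=3, y=4), facing North
  F1: move forward 1, now at (x=3, y=3)
  F2: move forward 2, now at (x=3, y=1)
  F5: move forward 1/5 (blocked), now at (x=3, y=0)
  L: turn left, now facing West
  F2: move forward 2, now at (x=1, y=0)
  L: turn left, now facing South
Final: (x=1, y=0), facing South

Answer: Final position: (x=1, y=0), facing South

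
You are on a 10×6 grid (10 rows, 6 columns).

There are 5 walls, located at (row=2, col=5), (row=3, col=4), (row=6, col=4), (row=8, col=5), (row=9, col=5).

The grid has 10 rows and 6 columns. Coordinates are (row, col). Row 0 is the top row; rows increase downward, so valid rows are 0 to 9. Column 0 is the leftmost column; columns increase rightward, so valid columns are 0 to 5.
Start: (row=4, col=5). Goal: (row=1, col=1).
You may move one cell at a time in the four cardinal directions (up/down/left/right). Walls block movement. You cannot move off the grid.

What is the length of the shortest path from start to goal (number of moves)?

BFS from (row=4, col=5) until reaching (row=1, col=1):
  Distance 0: (row=4, col=5)
  Distance 1: (row=3, col=5), (row=4, col=4), (row=5, col=5)
  Distance 2: (row=4, col=3), (row=5, col=4), (row=6, col=5)
  Distance 3: (row=3, col=3), (row=4, col=2), (row=5, col=3), (row=7, col=5)
  Distance 4: (row=2, col=3), (row=3, col=2), (row=4, col=1), (row=5, col=2), (row=6, col=3), (row=7, col=4)
  Distance 5: (row=1, col=3), (row=2, col=2), (row=2, col=4), (row=3, col=1), (row=4, col=0), (row=5, col=1), (row=6, col=2), (row=7, col=3), (row=8, col=4)
  Distance 6: (row=0, col=3), (row=1, col=2), (row=1, col=4), (row=2, col=1), (row=3, col=0), (row=5, col=0), (row=6, col=1), (row=7, col=2), (row=8, col=3), (row=9, col=4)
  Distance 7: (row=0, col=2), (row=0, col=4), (row=1, col=1), (row=1, col=5), (row=2, col=0), (row=6, col=0), (row=7, col=1), (row=8, col=2), (row=9, col=3)  <- goal reached here
One shortest path (7 moves): (row=4, col=5) -> (row=4, col=4) -> (row=4, col=3) -> (row=4, col=2) -> (row=4, col=1) -> (row=3, col=1) -> (row=2, col=1) -> (row=1, col=1)

Answer: Shortest path length: 7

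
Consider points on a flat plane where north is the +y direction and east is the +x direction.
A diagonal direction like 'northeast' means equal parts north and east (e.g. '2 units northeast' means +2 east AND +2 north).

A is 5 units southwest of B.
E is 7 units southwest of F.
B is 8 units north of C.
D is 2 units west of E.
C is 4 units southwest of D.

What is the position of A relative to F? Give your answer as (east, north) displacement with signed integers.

Answer: A is at (east=-18, north=-8) relative to F.

Derivation:
Place F at the origin (east=0, north=0).
  E is 7 units southwest of F: delta (east=-7, north=-7); E at (east=-7, north=-7).
  D is 2 units west of E: delta (east=-2, north=+0); D at (east=-9, north=-7).
  C is 4 units southwest of D: delta (east=-4, north=-4); C at (east=-13, north=-11).
  B is 8 units north of C: delta (east=+0, north=+8); B at (east=-13, north=-3).
  A is 5 units southwest of B: delta (east=-5, north=-5); A at (east=-18, north=-8).
Therefore A relative to F: (east=-18, north=-8).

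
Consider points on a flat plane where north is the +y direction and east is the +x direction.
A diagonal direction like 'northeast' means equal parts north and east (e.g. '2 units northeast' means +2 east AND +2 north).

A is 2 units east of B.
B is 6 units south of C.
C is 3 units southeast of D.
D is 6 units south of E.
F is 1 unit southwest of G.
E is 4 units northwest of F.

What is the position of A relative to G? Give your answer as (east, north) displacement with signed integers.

Answer: A is at (east=0, north=-12) relative to G.

Derivation:
Place G at the origin (east=0, north=0).
  F is 1 unit southwest of G: delta (east=-1, north=-1); F at (east=-1, north=-1).
  E is 4 units northwest of F: delta (east=-4, north=+4); E at (east=-5, north=3).
  D is 6 units south of E: delta (east=+0, north=-6); D at (east=-5, north=-3).
  C is 3 units southeast of D: delta (east=+3, north=-3); C at (east=-2, north=-6).
  B is 6 units south of C: delta (east=+0, north=-6); B at (east=-2, north=-12).
  A is 2 units east of B: delta (east=+2, north=+0); A at (east=0, north=-12).
Therefore A relative to G: (east=0, north=-12).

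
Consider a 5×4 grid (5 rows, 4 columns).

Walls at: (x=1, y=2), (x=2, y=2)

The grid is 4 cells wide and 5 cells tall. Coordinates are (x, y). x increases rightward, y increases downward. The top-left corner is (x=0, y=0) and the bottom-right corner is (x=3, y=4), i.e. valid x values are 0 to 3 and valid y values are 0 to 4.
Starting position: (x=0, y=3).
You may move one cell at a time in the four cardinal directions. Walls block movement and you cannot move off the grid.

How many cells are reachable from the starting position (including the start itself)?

BFS flood-fill from (x=0, y=3):
  Distance 0: (x=0, y=3)
  Distance 1: (x=0, y=2), (x=1, y=3), (x=0, y=4)
  Distance 2: (x=0, y=1), (x=2, y=3), (x=1, y=4)
  Distance 3: (x=0, y=0), (x=1, y=1), (x=3, y=3), (x=2, y=4)
  Distance 4: (x=1, y=0), (x=2, y=1), (x=3, y=2), (x=3, y=4)
  Distance 5: (x=2, y=0), (x=3, y=1)
  Distance 6: (x=3, y=0)
Total reachable: 18 (grid has 18 open cells total)

Answer: Reachable cells: 18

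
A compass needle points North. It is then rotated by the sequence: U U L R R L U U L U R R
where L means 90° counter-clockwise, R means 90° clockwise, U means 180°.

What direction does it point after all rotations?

Start: North
  U (U-turn (180°)) -> South
  U (U-turn (180°)) -> North
  L (left (90° counter-clockwise)) -> West
  R (right (90° clockwise)) -> North
  R (right (90° clockwise)) -> East
  L (left (90° counter-clockwise)) -> North
  U (U-turn (180°)) -> South
  U (U-turn (180°)) -> North
  L (left (90° counter-clockwise)) -> West
  U (U-turn (180°)) -> East
  R (right (90° clockwise)) -> South
  R (right (90° clockwise)) -> West
Final: West

Answer: Final heading: West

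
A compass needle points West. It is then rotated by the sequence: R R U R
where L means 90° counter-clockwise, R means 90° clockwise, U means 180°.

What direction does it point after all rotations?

Answer: Final heading: North

Derivation:
Start: West
  R (right (90° clockwise)) -> North
  R (right (90° clockwise)) -> East
  U (U-turn (180°)) -> West
  R (right (90° clockwise)) -> North
Final: North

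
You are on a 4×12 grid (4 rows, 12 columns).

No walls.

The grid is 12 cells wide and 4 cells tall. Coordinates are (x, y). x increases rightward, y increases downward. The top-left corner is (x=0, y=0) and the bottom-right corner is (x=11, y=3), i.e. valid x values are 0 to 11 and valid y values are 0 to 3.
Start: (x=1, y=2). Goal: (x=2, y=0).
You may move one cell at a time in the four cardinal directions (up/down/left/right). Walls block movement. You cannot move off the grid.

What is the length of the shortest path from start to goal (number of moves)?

BFS from (x=1, y=2) until reaching (x=2, y=0):
  Distance 0: (x=1, y=2)
  Distance 1: (x=1, y=1), (x=0, y=2), (x=2, y=2), (x=1, y=3)
  Distance 2: (x=1, y=0), (x=0, y=1), (x=2, y=1), (x=3, y=2), (x=0, y=3), (x=2, y=3)
  Distance 3: (x=0, y=0), (x=2, y=0), (x=3, y=1), (x=4, y=2), (x=3, y=3)  <- goal reached here
One shortest path (3 moves): (x=1, y=2) -> (x=2, y=2) -> (x=2, y=1) -> (x=2, y=0)

Answer: Shortest path length: 3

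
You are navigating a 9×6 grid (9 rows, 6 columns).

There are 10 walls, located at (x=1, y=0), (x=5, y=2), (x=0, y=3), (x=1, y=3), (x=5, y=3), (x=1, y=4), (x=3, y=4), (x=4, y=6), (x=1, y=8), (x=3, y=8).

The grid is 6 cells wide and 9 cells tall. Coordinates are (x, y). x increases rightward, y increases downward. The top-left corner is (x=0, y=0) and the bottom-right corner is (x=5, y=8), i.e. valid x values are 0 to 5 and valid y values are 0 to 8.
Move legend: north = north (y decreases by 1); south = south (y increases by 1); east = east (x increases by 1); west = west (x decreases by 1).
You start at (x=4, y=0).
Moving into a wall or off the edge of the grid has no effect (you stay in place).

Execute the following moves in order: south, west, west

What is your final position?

Answer: Final position: (x=2, y=1)

Derivation:
Start: (x=4, y=0)
  south (south): (x=4, y=0) -> (x=4, y=1)
  west (west): (x=4, y=1) -> (x=3, y=1)
  west (west): (x=3, y=1) -> (x=2, y=1)
Final: (x=2, y=1)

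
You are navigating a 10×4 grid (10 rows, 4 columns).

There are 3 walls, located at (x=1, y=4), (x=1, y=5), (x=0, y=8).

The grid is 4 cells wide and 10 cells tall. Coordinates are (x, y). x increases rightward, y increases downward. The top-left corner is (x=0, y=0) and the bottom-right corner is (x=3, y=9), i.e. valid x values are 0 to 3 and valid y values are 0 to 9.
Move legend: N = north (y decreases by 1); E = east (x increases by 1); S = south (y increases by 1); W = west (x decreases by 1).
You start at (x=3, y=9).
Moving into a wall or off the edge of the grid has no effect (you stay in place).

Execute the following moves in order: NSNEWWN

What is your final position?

Answer: Final position: (x=1, y=7)

Derivation:
Start: (x=3, y=9)
  N (north): (x=3, y=9) -> (x=3, y=8)
  S (south): (x=3, y=8) -> (x=3, y=9)
  N (north): (x=3, y=9) -> (x=3, y=8)
  E (east): blocked, stay at (x=3, y=8)
  W (west): (x=3, y=8) -> (x=2, y=8)
  W (west): (x=2, y=8) -> (x=1, y=8)
  N (north): (x=1, y=8) -> (x=1, y=7)
Final: (x=1, y=7)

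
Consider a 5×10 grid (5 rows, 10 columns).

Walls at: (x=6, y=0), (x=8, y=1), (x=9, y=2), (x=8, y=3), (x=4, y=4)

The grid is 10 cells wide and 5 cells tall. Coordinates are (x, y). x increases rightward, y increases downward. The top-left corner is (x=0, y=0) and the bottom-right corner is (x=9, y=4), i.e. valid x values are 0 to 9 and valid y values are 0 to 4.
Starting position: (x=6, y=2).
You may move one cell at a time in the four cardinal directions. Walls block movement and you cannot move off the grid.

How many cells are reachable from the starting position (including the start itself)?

Answer: Reachable cells: 45

Derivation:
BFS flood-fill from (x=6, y=2):
  Distance 0: (x=6, y=2)
  Distance 1: (x=6, y=1), (x=5, y=2), (x=7, y=2), (x=6, y=3)
  Distance 2: (x=5, y=1), (x=7, y=1), (x=4, y=2), (x=8, y=2), (x=5, y=3), (x=7, y=3), (x=6, y=4)
  Distance 3: (x=5, y=0), (x=7, y=0), (x=4, y=1), (x=3, y=2), (x=4, y=3), (x=5, y=4), (x=7, y=4)
  Distance 4: (x=4, y=0), (x=8, y=0), (x=3, y=1), (x=2, y=2), (x=3, y=3), (x=8, y=4)
  Distance 5: (x=3, y=0), (x=9, y=0), (x=2, y=1), (x=1, y=2), (x=2, y=3), (x=3, y=4), (x=9, y=4)
  Distance 6: (x=2, y=0), (x=1, y=1), (x=9, y=1), (x=0, y=2), (x=1, y=3), (x=9, y=3), (x=2, y=4)
  Distance 7: (x=1, y=0), (x=0, y=1), (x=0, y=3), (x=1, y=4)
  Distance 8: (x=0, y=0), (x=0, y=4)
Total reachable: 45 (grid has 45 open cells total)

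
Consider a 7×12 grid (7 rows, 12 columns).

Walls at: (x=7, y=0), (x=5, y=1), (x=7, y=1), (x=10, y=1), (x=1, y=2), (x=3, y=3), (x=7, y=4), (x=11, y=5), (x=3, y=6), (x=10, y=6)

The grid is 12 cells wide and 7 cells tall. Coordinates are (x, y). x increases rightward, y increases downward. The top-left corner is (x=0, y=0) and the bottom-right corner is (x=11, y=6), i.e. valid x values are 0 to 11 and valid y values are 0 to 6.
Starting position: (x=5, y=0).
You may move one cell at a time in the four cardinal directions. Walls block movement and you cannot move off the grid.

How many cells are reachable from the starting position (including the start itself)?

BFS flood-fill from (x=5, y=0):
  Distance 0: (x=5, y=0)
  Distance 1: (x=4, y=0), (x=6, y=0)
  Distance 2: (x=3, y=0), (x=4, y=1), (x=6, y=1)
  Distance 3: (x=2, y=0), (x=3, y=1), (x=4, y=2), (x=6, y=2)
  Distance 4: (x=1, y=0), (x=2, y=1), (x=3, y=2), (x=5, y=2), (x=7, y=2), (x=4, y=3), (x=6, y=3)
  Distance 5: (x=0, y=0), (x=1, y=1), (x=2, y=2), (x=8, y=2), (x=5, y=3), (x=7, y=3), (x=4, y=4), (x=6, y=4)
  Distance 6: (x=0, y=1), (x=8, y=1), (x=9, y=2), (x=2, y=3), (x=8, y=3), (x=3, y=4), (x=5, y=4), (x=4, y=5), (x=6, y=5)
  Distance 7: (x=8, y=0), (x=9, y=1), (x=0, y=2), (x=10, y=2), (x=1, y=3), (x=9, y=3), (x=2, y=4), (x=8, y=4), (x=3, y=5), (x=5, y=5), (x=7, y=5), (x=4, y=6), (x=6, y=6)
  Distance 8: (x=9, y=0), (x=11, y=2), (x=0, y=3), (x=10, y=3), (x=1, y=4), (x=9, y=4), (x=2, y=5), (x=8, y=5), (x=5, y=6), (x=7, y=6)
  Distance 9: (x=10, y=0), (x=11, y=1), (x=11, y=3), (x=0, y=4), (x=10, y=4), (x=1, y=5), (x=9, y=5), (x=2, y=6), (x=8, y=6)
  Distance 10: (x=11, y=0), (x=11, y=4), (x=0, y=5), (x=10, y=5), (x=1, y=6), (x=9, y=6)
  Distance 11: (x=0, y=6)
Total reachable: 73 (grid has 74 open cells total)

Answer: Reachable cells: 73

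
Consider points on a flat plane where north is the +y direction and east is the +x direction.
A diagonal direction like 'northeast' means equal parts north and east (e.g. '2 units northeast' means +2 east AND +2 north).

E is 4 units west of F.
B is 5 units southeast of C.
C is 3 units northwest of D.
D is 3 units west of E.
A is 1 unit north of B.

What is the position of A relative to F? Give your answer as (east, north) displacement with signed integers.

Place F at the origin (east=0, north=0).
  E is 4 units west of F: delta (east=-4, north=+0); E at (east=-4, north=0).
  D is 3 units west of E: delta (east=-3, north=+0); D at (east=-7, north=0).
  C is 3 units northwest of D: delta (east=-3, north=+3); C at (east=-10, north=3).
  B is 5 units southeast of C: delta (east=+5, north=-5); B at (east=-5, north=-2).
  A is 1 unit north of B: delta (east=+0, north=+1); A at (east=-5, north=-1).
Therefore A relative to F: (east=-5, north=-1).

Answer: A is at (east=-5, north=-1) relative to F.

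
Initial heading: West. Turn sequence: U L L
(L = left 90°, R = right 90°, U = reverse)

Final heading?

Start: West
  U (U-turn (180°)) -> East
  L (left (90° counter-clockwise)) -> North
  L (left (90° counter-clockwise)) -> West
Final: West

Answer: Final heading: West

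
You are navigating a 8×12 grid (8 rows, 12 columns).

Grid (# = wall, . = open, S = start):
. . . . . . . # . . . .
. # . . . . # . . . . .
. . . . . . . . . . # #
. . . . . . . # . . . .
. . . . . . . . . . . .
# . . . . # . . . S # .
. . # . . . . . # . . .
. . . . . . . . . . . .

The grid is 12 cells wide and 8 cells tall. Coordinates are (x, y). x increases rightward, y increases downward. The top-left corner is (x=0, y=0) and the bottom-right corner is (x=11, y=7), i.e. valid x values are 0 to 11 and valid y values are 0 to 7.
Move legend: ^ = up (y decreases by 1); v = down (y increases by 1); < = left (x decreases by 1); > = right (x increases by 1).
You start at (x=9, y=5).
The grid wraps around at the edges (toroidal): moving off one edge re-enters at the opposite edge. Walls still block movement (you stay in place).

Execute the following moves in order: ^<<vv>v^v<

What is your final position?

Start: (x=9, y=5)
  ^ (up): (x=9, y=5) -> (x=9, y=4)
  < (left): (x=9, y=4) -> (x=8, y=4)
  < (left): (x=8, y=4) -> (x=7, y=4)
  v (down): (x=7, y=4) -> (x=7, y=5)
  v (down): (x=7, y=5) -> (x=7, y=6)
  > (right): blocked, stay at (x=7, y=6)
  v (down): (x=7, y=6) -> (x=7, y=7)
  ^ (up): (x=7, y=7) -> (x=7, y=6)
  v (down): (x=7, y=6) -> (x=7, y=7)
  < (left): (x=7, y=7) -> (x=6, y=7)
Final: (x=6, y=7)

Answer: Final position: (x=6, y=7)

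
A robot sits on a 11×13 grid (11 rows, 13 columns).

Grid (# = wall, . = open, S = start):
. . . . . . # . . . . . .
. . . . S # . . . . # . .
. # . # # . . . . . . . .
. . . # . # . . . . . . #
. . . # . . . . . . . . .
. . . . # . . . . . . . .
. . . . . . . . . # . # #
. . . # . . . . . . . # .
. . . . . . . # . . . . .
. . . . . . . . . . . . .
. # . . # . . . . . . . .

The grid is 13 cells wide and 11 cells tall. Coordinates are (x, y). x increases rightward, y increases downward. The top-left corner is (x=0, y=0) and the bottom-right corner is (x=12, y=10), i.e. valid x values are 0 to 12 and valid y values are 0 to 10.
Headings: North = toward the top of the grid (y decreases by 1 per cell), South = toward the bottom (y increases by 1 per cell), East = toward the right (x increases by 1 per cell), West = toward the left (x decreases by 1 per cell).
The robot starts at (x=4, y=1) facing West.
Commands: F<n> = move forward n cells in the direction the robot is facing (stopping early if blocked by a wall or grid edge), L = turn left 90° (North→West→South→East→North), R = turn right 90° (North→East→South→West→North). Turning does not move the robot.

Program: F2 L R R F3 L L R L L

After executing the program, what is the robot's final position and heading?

Answer: Final position: (x=2, y=0), facing East

Derivation:
Start: (x=4, y=1), facing West
  F2: move forward 2, now at (x=2, y=1)
  L: turn left, now facing South
  R: turn right, now facing West
  R: turn right, now facing North
  F3: move forward 1/3 (blocked), now at (x=2, y=0)
  L: turn left, now facing West
  L: turn left, now facing South
  R: turn right, now facing West
  L: turn left, now facing South
  L: turn left, now facing East
Final: (x=2, y=0), facing East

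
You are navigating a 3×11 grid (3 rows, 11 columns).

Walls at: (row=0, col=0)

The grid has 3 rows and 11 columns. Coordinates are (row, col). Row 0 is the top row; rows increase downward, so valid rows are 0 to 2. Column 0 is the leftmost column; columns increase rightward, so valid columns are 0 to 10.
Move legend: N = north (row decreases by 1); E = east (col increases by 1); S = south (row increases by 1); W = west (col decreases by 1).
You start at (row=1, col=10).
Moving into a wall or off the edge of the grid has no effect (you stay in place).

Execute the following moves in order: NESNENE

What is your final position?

Start: (row=1, col=10)
  N (north): (row=1, col=10) -> (row=0, col=10)
  E (east): blocked, stay at (row=0, col=10)
  S (south): (row=0, col=10) -> (row=1, col=10)
  N (north): (row=1, col=10) -> (row=0, col=10)
  E (east): blocked, stay at (row=0, col=10)
  N (north): blocked, stay at (row=0, col=10)
  E (east): blocked, stay at (row=0, col=10)
Final: (row=0, col=10)

Answer: Final position: (row=0, col=10)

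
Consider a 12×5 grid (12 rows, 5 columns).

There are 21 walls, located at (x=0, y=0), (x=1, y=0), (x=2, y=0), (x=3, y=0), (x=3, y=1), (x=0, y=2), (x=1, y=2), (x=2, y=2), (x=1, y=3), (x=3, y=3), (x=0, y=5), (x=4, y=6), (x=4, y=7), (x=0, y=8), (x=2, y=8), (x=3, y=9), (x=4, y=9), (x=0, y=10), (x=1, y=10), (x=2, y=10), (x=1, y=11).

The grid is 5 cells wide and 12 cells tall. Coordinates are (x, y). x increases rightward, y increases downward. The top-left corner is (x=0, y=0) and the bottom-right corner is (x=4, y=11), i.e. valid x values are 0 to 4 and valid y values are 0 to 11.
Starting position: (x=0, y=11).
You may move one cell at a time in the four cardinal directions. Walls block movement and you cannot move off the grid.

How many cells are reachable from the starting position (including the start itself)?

BFS flood-fill from (x=0, y=11):
  Distance 0: (x=0, y=11)
Total reachable: 1 (grid has 39 open cells total)

Answer: Reachable cells: 1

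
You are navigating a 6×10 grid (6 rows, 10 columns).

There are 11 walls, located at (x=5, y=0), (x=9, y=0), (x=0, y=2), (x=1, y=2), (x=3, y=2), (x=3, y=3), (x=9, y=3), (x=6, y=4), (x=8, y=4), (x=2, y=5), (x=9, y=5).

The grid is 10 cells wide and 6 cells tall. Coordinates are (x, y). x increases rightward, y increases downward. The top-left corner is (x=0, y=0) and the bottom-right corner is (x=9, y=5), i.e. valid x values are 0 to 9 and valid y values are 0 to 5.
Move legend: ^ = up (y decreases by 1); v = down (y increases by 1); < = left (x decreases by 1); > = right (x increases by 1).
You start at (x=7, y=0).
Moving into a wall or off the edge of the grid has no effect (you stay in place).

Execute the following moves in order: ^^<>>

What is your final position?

Answer: Final position: (x=8, y=0)

Derivation:
Start: (x=7, y=0)
  ^ (up): blocked, stay at (x=7, y=0)
  ^ (up): blocked, stay at (x=7, y=0)
  < (left): (x=7, y=0) -> (x=6, y=0)
  > (right): (x=6, y=0) -> (x=7, y=0)
  > (right): (x=7, y=0) -> (x=8, y=0)
Final: (x=8, y=0)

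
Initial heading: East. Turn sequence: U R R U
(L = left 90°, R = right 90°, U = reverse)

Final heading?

Start: East
  U (U-turn (180°)) -> West
  R (right (90° clockwise)) -> North
  R (right (90° clockwise)) -> East
  U (U-turn (180°)) -> West
Final: West

Answer: Final heading: West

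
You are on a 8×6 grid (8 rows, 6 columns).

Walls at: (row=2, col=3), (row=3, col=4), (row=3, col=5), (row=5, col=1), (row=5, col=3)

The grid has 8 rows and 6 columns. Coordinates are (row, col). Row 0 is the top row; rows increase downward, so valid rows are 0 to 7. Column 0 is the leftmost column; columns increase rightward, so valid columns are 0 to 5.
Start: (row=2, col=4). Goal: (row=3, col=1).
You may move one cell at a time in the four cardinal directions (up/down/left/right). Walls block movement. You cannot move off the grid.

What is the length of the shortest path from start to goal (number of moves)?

Answer: Shortest path length: 6

Derivation:
BFS from (row=2, col=4) until reaching (row=3, col=1):
  Distance 0: (row=2, col=4)
  Distance 1: (row=1, col=4), (row=2, col=5)
  Distance 2: (row=0, col=4), (row=1, col=3), (row=1, col=5)
  Distance 3: (row=0, col=3), (row=0, col=5), (row=1, col=2)
  Distance 4: (row=0, col=2), (row=1, col=1), (row=2, col=2)
  Distance 5: (row=0, col=1), (row=1, col=0), (row=2, col=1), (row=3, col=2)
  Distance 6: (row=0, col=0), (row=2, col=0), (row=3, col=1), (row=3, col=3), (row=4, col=2)  <- goal reached here
One shortest path (6 moves): (row=2, col=4) -> (row=1, col=4) -> (row=1, col=3) -> (row=1, col=2) -> (row=1, col=1) -> (row=2, col=1) -> (row=3, col=1)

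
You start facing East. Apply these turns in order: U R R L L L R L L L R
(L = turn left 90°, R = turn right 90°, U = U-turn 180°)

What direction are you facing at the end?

Start: East
  U (U-turn (180°)) -> West
  R (right (90° clockwise)) -> North
  R (right (90° clockwise)) -> East
  L (left (90° counter-clockwise)) -> North
  L (left (90° counter-clockwise)) -> West
  L (left (90° counter-clockwise)) -> South
  R (right (90° clockwise)) -> West
  L (left (90° counter-clockwise)) -> South
  L (left (90° counter-clockwise)) -> East
  L (left (90° counter-clockwise)) -> North
  R (right (90° clockwise)) -> East
Final: East

Answer: Final heading: East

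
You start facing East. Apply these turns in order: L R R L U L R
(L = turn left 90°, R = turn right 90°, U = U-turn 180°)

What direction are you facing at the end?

Start: East
  L (left (90° counter-clockwise)) -> North
  R (right (90° clockwise)) -> East
  R (right (90° clockwise)) -> South
  L (left (90° counter-clockwise)) -> East
  U (U-turn (180°)) -> West
  L (left (90° counter-clockwise)) -> South
  R (right (90° clockwise)) -> West
Final: West

Answer: Final heading: West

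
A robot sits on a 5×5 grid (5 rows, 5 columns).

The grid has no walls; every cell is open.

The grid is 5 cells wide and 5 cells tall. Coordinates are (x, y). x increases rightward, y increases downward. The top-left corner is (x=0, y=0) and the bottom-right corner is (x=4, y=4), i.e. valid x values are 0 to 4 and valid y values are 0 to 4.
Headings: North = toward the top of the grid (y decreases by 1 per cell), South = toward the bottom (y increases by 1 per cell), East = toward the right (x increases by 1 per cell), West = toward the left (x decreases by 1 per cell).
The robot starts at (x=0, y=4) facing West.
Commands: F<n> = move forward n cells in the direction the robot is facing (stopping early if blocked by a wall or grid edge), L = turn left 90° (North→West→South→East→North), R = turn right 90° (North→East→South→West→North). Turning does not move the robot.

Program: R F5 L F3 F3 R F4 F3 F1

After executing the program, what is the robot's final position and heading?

Answer: Final position: (x=0, y=0), facing North

Derivation:
Start: (x=0, y=4), facing West
  R: turn right, now facing North
  F5: move forward 4/5 (blocked), now at (x=0, y=0)
  L: turn left, now facing West
  F3: move forward 0/3 (blocked), now at (x=0, y=0)
  F3: move forward 0/3 (blocked), now at (x=0, y=0)
  R: turn right, now facing North
  F4: move forward 0/4 (blocked), now at (x=0, y=0)
  F3: move forward 0/3 (blocked), now at (x=0, y=0)
  F1: move forward 0/1 (blocked), now at (x=0, y=0)
Final: (x=0, y=0), facing North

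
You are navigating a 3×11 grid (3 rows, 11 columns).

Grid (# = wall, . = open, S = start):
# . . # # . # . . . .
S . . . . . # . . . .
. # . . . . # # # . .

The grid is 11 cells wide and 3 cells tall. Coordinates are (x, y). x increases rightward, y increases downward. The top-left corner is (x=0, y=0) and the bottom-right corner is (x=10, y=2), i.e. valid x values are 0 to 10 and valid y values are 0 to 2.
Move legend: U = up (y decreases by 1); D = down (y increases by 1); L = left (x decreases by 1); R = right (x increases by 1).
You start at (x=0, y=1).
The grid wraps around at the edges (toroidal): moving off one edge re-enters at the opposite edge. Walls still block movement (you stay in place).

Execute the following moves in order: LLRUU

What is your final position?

Answer: Final position: (x=10, y=2)

Derivation:
Start: (x=0, y=1)
  L (left): (x=0, y=1) -> (x=10, y=1)
  L (left): (x=10, y=1) -> (x=9, y=1)
  R (right): (x=9, y=1) -> (x=10, y=1)
  U (up): (x=10, y=1) -> (x=10, y=0)
  U (up): (x=10, y=0) -> (x=10, y=2)
Final: (x=10, y=2)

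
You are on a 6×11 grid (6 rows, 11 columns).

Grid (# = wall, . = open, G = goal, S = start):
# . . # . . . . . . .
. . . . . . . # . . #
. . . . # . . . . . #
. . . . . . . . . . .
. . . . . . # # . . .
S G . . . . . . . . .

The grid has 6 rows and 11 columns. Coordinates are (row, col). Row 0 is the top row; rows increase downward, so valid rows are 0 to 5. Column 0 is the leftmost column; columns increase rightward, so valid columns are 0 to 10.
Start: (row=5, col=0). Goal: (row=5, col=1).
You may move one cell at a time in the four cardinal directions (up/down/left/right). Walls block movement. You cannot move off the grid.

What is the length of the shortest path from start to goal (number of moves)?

Answer: Shortest path length: 1

Derivation:
BFS from (row=5, col=0) until reaching (row=5, col=1):
  Distance 0: (row=5, col=0)
  Distance 1: (row=4, col=0), (row=5, col=1)  <- goal reached here
One shortest path (1 moves): (row=5, col=0) -> (row=5, col=1)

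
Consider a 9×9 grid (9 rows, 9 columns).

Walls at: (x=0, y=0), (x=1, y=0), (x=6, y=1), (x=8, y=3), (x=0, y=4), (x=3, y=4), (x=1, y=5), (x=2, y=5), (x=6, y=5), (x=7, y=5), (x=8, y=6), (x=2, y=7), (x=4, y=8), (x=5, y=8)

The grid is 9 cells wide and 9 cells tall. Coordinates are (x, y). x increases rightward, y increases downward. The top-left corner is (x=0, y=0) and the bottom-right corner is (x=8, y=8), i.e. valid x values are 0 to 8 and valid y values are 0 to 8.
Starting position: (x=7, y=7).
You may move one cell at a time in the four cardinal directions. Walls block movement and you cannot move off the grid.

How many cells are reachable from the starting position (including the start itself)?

Answer: Reachable cells: 67

Derivation:
BFS flood-fill from (x=7, y=7):
  Distance 0: (x=7, y=7)
  Distance 1: (x=7, y=6), (x=6, y=7), (x=8, y=7), (x=7, y=8)
  Distance 2: (x=6, y=6), (x=5, y=7), (x=6, y=8), (x=8, y=8)
  Distance 3: (x=5, y=6), (x=4, y=7)
  Distance 4: (x=5, y=5), (x=4, y=6), (x=3, y=7)
  Distance 5: (x=5, y=4), (x=4, y=5), (x=3, y=6), (x=3, y=8)
  Distance 6: (x=5, y=3), (x=4, y=4), (x=6, y=4), (x=3, y=5), (x=2, y=6), (x=2, y=8)
  Distance 7: (x=5, y=2), (x=4, y=3), (x=6, y=3), (x=7, y=4), (x=1, y=6), (x=1, y=8)
  Distance 8: (x=5, y=1), (x=4, y=2), (x=6, y=2), (x=3, y=3), (x=7, y=3), (x=8, y=4), (x=0, y=6), (x=1, y=7), (x=0, y=8)
  Distance 9: (x=5, y=0), (x=4, y=1), (x=3, y=2), (x=7, y=2), (x=2, y=3), (x=0, y=5), (x=8, y=5), (x=0, y=7)
  Distance 10: (x=4, y=0), (x=6, y=0), (x=3, y=1), (x=7, y=1), (x=2, y=2), (x=8, y=2), (x=1, y=3), (x=2, y=4)
  Distance 11: (x=3, y=0), (x=7, y=0), (x=2, y=1), (x=8, y=1), (x=1, y=2), (x=0, y=3), (x=1, y=4)
  Distance 12: (x=2, y=0), (x=8, y=0), (x=1, y=1), (x=0, y=2)
  Distance 13: (x=0, y=1)
Total reachable: 67 (grid has 67 open cells total)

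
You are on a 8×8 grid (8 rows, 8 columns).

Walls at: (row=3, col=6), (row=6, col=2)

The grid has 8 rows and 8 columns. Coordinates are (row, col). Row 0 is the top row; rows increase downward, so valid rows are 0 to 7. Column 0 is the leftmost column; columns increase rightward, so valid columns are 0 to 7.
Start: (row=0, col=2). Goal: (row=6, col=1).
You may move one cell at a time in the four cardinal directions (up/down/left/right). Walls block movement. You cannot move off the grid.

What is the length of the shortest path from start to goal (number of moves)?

BFS from (row=0, col=2) until reaching (row=6, col=1):
  Distance 0: (row=0, col=2)
  Distance 1: (row=0, col=1), (row=0, col=3), (row=1, col=2)
  Distance 2: (row=0, col=0), (row=0, col=4), (row=1, col=1), (row=1, col=3), (row=2, col=2)
  Distance 3: (row=0, col=5), (row=1, col=0), (row=1, col=4), (row=2, col=1), (row=2, col=3), (row=3, col=2)
  Distance 4: (row=0, col=6), (row=1, col=5), (row=2, col=0), (row=2, col=4), (row=3, col=1), (row=3, col=3), (row=4, col=2)
  Distance 5: (row=0, col=7), (row=1, col=6), (row=2, col=5), (row=3, col=0), (row=3, col=4), (row=4, col=1), (row=4, col=3), (row=5, col=2)
  Distance 6: (row=1, col=7), (row=2, col=6), (row=3, col=5), (row=4, col=0), (row=4, col=4), (row=5, col=1), (row=5, col=3)
  Distance 7: (row=2, col=7), (row=4, col=5), (row=5, col=0), (row=5, col=4), (row=6, col=1), (row=6, col=3)  <- goal reached here
One shortest path (7 moves): (row=0, col=2) -> (row=0, col=1) -> (row=1, col=1) -> (row=2, col=1) -> (row=3, col=1) -> (row=4, col=1) -> (row=5, col=1) -> (row=6, col=1)

Answer: Shortest path length: 7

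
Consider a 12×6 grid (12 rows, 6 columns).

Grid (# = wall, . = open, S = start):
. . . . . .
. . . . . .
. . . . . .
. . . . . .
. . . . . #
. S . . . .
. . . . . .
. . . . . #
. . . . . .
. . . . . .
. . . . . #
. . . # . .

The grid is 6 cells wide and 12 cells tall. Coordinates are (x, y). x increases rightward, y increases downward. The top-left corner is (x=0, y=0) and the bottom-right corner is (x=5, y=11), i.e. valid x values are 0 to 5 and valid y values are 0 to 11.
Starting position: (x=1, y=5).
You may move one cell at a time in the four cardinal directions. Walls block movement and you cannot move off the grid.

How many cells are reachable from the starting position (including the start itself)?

BFS flood-fill from (x=1, y=5):
  Distance 0: (x=1, y=5)
  Distance 1: (x=1, y=4), (x=0, y=5), (x=2, y=5), (x=1, y=6)
  Distance 2: (x=1, y=3), (x=0, y=4), (x=2, y=4), (x=3, y=5), (x=0, y=6), (x=2, y=6), (x=1, y=7)
  Distance 3: (x=1, y=2), (x=0, y=3), (x=2, y=3), (x=3, y=4), (x=4, y=5), (x=3, y=6), (x=0, y=7), (x=2, y=7), (x=1, y=8)
  Distance 4: (x=1, y=1), (x=0, y=2), (x=2, y=2), (x=3, y=3), (x=4, y=4), (x=5, y=5), (x=4, y=6), (x=3, y=7), (x=0, y=8), (x=2, y=8), (x=1, y=9)
  Distance 5: (x=1, y=0), (x=0, y=1), (x=2, y=1), (x=3, y=2), (x=4, y=3), (x=5, y=6), (x=4, y=7), (x=3, y=8), (x=0, y=9), (x=2, y=9), (x=1, y=10)
  Distance 6: (x=0, y=0), (x=2, y=0), (x=3, y=1), (x=4, y=2), (x=5, y=3), (x=4, y=8), (x=3, y=9), (x=0, y=10), (x=2, y=10), (x=1, y=11)
  Distance 7: (x=3, y=0), (x=4, y=1), (x=5, y=2), (x=5, y=8), (x=4, y=9), (x=3, y=10), (x=0, y=11), (x=2, y=11)
  Distance 8: (x=4, y=0), (x=5, y=1), (x=5, y=9), (x=4, y=10)
  Distance 9: (x=5, y=0), (x=4, y=11)
  Distance 10: (x=5, y=11)
Total reachable: 68 (grid has 68 open cells total)

Answer: Reachable cells: 68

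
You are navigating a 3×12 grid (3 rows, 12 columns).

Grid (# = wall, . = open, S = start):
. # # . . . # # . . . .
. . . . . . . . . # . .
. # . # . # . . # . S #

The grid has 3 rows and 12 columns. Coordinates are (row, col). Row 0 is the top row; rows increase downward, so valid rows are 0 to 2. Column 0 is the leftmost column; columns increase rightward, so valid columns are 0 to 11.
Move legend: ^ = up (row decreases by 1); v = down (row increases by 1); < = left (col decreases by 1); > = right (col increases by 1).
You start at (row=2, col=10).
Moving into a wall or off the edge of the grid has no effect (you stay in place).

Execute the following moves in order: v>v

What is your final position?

Start: (row=2, col=10)
  v (down): blocked, stay at (row=2, col=10)
  > (right): blocked, stay at (row=2, col=10)
  v (down): blocked, stay at (row=2, col=10)
Final: (row=2, col=10)

Answer: Final position: (row=2, col=10)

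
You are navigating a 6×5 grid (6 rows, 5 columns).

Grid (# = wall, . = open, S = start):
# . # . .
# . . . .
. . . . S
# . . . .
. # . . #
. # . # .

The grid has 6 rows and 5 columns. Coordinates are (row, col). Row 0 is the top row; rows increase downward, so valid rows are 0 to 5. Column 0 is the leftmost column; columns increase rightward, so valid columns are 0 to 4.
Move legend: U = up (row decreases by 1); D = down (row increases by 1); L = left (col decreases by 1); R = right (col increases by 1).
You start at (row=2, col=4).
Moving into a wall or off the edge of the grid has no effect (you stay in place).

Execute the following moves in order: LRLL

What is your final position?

Start: (row=2, col=4)
  L (left): (row=2, col=4) -> (row=2, col=3)
  R (right): (row=2, col=3) -> (row=2, col=4)
  L (left): (row=2, col=4) -> (row=2, col=3)
  L (left): (row=2, col=3) -> (row=2, col=2)
Final: (row=2, col=2)

Answer: Final position: (row=2, col=2)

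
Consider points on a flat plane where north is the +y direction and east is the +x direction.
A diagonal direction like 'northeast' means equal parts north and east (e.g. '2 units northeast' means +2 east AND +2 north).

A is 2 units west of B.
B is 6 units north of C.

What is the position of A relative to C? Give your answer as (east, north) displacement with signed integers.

Answer: A is at (east=-2, north=6) relative to C.

Derivation:
Place C at the origin (east=0, north=0).
  B is 6 units north of C: delta (east=+0, north=+6); B at (east=0, north=6).
  A is 2 units west of B: delta (east=-2, north=+0); A at (east=-2, north=6).
Therefore A relative to C: (east=-2, north=6).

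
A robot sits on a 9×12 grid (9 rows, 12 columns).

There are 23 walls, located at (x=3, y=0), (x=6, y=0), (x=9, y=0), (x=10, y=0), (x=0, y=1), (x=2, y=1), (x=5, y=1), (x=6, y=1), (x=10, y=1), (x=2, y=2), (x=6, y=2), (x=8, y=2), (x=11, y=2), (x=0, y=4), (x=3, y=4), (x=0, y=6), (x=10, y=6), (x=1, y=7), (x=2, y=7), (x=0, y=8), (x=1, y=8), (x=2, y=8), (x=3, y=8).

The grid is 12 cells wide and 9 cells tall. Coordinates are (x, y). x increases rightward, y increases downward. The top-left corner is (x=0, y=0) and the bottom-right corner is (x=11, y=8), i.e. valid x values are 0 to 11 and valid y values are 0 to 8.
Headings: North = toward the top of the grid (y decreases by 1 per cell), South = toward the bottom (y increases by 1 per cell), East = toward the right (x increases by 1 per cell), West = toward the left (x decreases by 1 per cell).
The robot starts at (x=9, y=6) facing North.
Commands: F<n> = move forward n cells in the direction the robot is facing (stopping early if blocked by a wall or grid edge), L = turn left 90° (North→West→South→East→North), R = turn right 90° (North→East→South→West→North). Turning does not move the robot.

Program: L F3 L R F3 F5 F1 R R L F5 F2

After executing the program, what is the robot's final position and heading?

Answer: Final position: (x=1, y=0), facing North

Derivation:
Start: (x=9, y=6), facing North
  L: turn left, now facing West
  F3: move forward 3, now at (x=6, y=6)
  L: turn left, now facing South
  R: turn right, now facing West
  F3: move forward 3, now at (x=3, y=6)
  F5: move forward 2/5 (blocked), now at (x=1, y=6)
  F1: move forward 0/1 (blocked), now at (x=1, y=6)
  R: turn right, now facing North
  R: turn right, now facing East
  L: turn left, now facing North
  F5: move forward 5, now at (x=1, y=1)
  F2: move forward 1/2 (blocked), now at (x=1, y=0)
Final: (x=1, y=0), facing North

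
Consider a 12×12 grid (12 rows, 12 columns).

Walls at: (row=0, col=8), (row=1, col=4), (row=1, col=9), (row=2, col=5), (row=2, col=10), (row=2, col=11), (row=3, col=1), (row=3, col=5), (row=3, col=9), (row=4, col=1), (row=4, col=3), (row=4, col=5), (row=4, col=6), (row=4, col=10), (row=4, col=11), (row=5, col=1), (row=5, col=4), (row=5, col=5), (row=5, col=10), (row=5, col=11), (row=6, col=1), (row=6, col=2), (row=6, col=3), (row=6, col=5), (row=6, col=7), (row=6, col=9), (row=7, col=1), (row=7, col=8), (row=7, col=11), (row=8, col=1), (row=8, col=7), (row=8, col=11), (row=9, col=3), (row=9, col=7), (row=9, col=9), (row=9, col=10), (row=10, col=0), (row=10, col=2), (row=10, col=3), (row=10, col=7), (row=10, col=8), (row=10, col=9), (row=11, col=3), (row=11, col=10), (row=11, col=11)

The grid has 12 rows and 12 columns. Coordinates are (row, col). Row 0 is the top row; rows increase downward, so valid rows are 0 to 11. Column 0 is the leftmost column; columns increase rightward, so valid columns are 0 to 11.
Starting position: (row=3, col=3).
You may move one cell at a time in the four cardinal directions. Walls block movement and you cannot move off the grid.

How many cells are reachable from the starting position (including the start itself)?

Answer: Reachable cells: 81

Derivation:
BFS flood-fill from (row=3, col=3):
  Distance 0: (row=3, col=3)
  Distance 1: (row=2, col=3), (row=3, col=2), (row=3, col=4)
  Distance 2: (row=1, col=3), (row=2, col=2), (row=2, col=4), (row=4, col=2), (row=4, col=4)
  Distance 3: (row=0, col=3), (row=1, col=2), (row=2, col=1), (row=5, col=2)
  Distance 4: (row=0, col=2), (row=0, col=4), (row=1, col=1), (row=2, col=0), (row=5, col=3)
  Distance 5: (row=0, col=1), (row=0, col=5), (row=1, col=0), (row=3, col=0)
  Distance 6: (row=0, col=0), (row=0, col=6), (row=1, col=5), (row=4, col=0)
  Distance 7: (row=0, col=7), (row=1, col=6), (row=5, col=0)
  Distance 8: (row=1, col=7), (row=2, col=6), (row=6, col=0)
  Distance 9: (row=1, col=8), (row=2, col=7), (row=3, col=6), (row=7, col=0)
  Distance 10: (row=2, col=8), (row=3, col=7), (row=8, col=0)
  Distance 11: (row=2, col=9), (row=3, col=8), (row=4, col=7), (row=9, col=0)
  Distance 12: (row=4, col=8), (row=5, col=7), (row=9, col=1)
  Distance 13: (row=4, col=9), (row=5, col=6), (row=5, col=8), (row=9, col=2), (row=10, col=1)
  Distance 14: (row=5, col=9), (row=6, col=6), (row=6, col=8), (row=8, col=2), (row=11, col=1)
  Distance 15: (row=7, col=2), (row=7, col=6), (row=8, col=3), (row=11, col=0), (row=11, col=2)
  Distance 16: (row=7, col=3), (row=7, col=5), (row=7, col=7), (row=8, col=4), (row=8, col=6)
  Distance 17: (row=7, col=4), (row=8, col=5), (row=9, col=4), (row=9, col=6)
  Distance 18: (row=6, col=4), (row=9, col=5), (row=10, col=4), (row=10, col=6)
  Distance 19: (row=10, col=5), (row=11, col=4), (row=11, col=6)
  Distance 20: (row=11, col=5), (row=11, col=7)
  Distance 21: (row=11, col=8)
  Distance 22: (row=11, col=9)
Total reachable: 81 (grid has 99 open cells total)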